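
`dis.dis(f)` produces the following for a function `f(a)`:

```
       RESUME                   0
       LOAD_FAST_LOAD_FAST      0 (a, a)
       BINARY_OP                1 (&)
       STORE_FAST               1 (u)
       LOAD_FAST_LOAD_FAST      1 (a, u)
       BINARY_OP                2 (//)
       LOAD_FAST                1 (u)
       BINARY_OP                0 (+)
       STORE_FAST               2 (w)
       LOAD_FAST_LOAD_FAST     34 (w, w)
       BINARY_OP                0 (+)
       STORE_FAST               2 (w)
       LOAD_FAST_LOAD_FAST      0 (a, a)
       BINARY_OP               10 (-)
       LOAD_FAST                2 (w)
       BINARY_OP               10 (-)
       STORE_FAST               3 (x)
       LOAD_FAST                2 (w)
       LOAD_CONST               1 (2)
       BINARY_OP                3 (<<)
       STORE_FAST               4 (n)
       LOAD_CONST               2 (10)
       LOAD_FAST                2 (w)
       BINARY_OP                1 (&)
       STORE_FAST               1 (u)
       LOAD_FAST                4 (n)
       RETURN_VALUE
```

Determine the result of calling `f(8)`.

72

LOAD_FAST_LOAD_FAST a,a → push 8,8. Stack: [8, 8]
BINARY_OP & → 8 & 8 = 8. Stack: [8]
STORE_FAST u → u=8. Stack: []
LOAD_FAST_LOAD_FAST a,u → push 8,8. Stack: [8, 8]
BINARY_OP // → 8 // 8 = 1. Stack: [1]
LOAD_FAST u → push 8. Stack: [1, 8]
BINARY_OP + → 1 + 8 = 9. Stack: [9]
STORE_FAST w → w=9. Stack: []
LOAD_FAST_LOAD_FAST w,w → push 9,9. Stack: [9, 9]
BINARY_OP + → 9 + 9 = 18. Stack: [18]
STORE_FAST w → w=18. Stack: []
LOAD_FAST_LOAD_FAST a,a → push 8,8. Stack: [8, 8]
BINARY_OP - → 8 - 8 = 0. Stack: [0]
LOAD_FAST w → push 18. Stack: [0, 18]
BINARY_OP - → 0 - 18 = -18. Stack: [-18]
STORE_FAST x → x=-18. Stack: []
LOAD_FAST w → push 18. Stack: [18]
LOAD_CONST → push 2. Stack: [18, 2]
BINARY_OP << → 18 << 2 = 72. Stack: [72]
STORE_FAST n → n=72. Stack: []
LOAD_CONST → push 10. Stack: [10]
LOAD_FAST w → push 18. Stack: [10, 18]
BINARY_OP & → 10 & 18 = 2. Stack: [2]
STORE_FAST u → u=2. Stack: []
LOAD_FAST n → push 72. Stack: [72]
RETURN_VALUE → return 72.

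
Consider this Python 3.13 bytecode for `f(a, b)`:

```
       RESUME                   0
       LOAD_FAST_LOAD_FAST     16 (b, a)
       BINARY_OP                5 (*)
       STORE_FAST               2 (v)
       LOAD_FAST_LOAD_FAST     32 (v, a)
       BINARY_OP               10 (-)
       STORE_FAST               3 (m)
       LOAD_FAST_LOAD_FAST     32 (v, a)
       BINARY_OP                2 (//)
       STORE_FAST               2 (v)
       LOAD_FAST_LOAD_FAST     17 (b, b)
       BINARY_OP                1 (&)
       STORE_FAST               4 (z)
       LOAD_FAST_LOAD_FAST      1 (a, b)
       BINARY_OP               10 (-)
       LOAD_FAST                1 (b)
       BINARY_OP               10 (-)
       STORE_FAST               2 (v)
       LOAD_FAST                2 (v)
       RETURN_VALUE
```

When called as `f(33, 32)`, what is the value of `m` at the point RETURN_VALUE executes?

1023

LOAD_FAST_LOAD_FAST b,a → push 32,33. Stack: [32, 33]
BINARY_OP * → 32 * 33 = 1056. Stack: [1056]
STORE_FAST v → v=1056. Stack: []
LOAD_FAST_LOAD_FAST v,a → push 1056,33. Stack: [1056, 33]
BINARY_OP - → 1056 - 33 = 1023. Stack: [1023]
STORE_FAST m → m=1023. Stack: []
LOAD_FAST_LOAD_FAST v,a → push 1056,33. Stack: [1056, 33]
BINARY_OP // → 1056 // 33 = 32. Stack: [32]
STORE_FAST v → v=32. Stack: []
LOAD_FAST_LOAD_FAST b,b → push 32,32. Stack: [32, 32]
BINARY_OP & → 32 & 32 = 32. Stack: [32]
STORE_FAST z → z=32. Stack: []
LOAD_FAST_LOAD_FAST a,b → push 33,32. Stack: [33, 32]
BINARY_OP - → 33 - 32 = 1. Stack: [1]
LOAD_FAST b → push 32. Stack: [1, 32]
BINARY_OP - → 1 - 32 = -31. Stack: [-31]
STORE_FAST v → v=-31. Stack: []
LOAD_FAST v → push -31. Stack: [-31]
RETURN_VALUE → return -31.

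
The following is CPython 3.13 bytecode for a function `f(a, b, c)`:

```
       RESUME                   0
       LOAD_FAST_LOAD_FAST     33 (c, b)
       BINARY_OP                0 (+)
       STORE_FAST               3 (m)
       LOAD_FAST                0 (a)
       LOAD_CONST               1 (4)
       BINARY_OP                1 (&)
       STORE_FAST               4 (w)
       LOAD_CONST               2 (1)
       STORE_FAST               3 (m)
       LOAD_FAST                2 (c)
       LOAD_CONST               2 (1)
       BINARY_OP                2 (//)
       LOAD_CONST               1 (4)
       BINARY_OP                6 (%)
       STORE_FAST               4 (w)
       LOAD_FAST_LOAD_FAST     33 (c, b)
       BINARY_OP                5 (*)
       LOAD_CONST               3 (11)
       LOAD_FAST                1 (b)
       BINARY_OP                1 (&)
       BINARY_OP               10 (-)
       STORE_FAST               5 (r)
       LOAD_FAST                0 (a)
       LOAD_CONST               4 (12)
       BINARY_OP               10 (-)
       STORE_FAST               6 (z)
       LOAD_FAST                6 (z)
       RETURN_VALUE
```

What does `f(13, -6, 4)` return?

1

LOAD_FAST_LOAD_FAST c,b → push 4,-6. Stack: [4, -6]
BINARY_OP + → 4 + -6 = -2. Stack: [-2]
STORE_FAST m → m=-2. Stack: []
LOAD_FAST a → push 13. Stack: [13]
LOAD_CONST → push 4. Stack: [13, 4]
BINARY_OP & → 13 & 4 = 4. Stack: [4]
STORE_FAST w → w=4. Stack: []
LOAD_CONST → push 1. Stack: [1]
STORE_FAST m → m=1. Stack: []
LOAD_FAST c → push 4. Stack: [4]
LOAD_CONST → push 1. Stack: [4, 1]
BINARY_OP // → 4 // 1 = 4. Stack: [4]
LOAD_CONST → push 4. Stack: [4, 4]
BINARY_OP % → 4 % 4 = 0. Stack: [0]
STORE_FAST w → w=0. Stack: []
LOAD_FAST_LOAD_FAST c,b → push 4,-6. Stack: [4, -6]
BINARY_OP * → 4 * -6 = -24. Stack: [-24]
LOAD_CONST → push 11. Stack: [-24, 11]
LOAD_FAST b → push -6. Stack: [-24, 11, -6]
BINARY_OP & → 11 & -6 = 10. Stack: [-24, 10]
BINARY_OP - → -24 - 10 = -34. Stack: [-34]
STORE_FAST r → r=-34. Stack: []
LOAD_FAST a → push 13. Stack: [13]
LOAD_CONST → push 12. Stack: [13, 12]
BINARY_OP - → 13 - 12 = 1. Stack: [1]
STORE_FAST z → z=1. Stack: []
LOAD_FAST z → push 1. Stack: [1]
RETURN_VALUE → return 1.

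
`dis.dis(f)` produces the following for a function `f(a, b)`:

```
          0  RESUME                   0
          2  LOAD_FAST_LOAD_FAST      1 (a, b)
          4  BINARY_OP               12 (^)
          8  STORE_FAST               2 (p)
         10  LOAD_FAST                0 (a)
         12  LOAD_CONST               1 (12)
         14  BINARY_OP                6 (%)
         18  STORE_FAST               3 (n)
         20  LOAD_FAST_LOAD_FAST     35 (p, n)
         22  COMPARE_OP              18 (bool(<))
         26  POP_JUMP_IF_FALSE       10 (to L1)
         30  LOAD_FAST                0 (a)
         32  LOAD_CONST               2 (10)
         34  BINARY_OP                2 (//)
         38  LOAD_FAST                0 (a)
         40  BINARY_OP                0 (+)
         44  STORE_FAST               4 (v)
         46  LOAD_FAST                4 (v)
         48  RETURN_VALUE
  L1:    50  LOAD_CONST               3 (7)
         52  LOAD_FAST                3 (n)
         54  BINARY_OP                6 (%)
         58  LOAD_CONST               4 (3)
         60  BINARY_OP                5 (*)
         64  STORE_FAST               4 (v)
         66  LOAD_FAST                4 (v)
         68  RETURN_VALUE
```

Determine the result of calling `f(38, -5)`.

41

LOAD_FAST_LOAD_FAST a,b → push 38,-5. Stack: [38, -5]
BINARY_OP ^ → 38 ^ -5 = -35. Stack: [-35]
STORE_FAST p → p=-35. Stack: []
LOAD_FAST a → push 38. Stack: [38]
LOAD_CONST → push 12. Stack: [38, 12]
BINARY_OP % → 38 % 12 = 2. Stack: [2]
STORE_FAST n → n=2. Stack: []
LOAD_FAST_LOAD_FAST p,n → push -35,2. Stack: [-35, 2]
COMPARE_OP bool(<) → -35 vs 2 = True. Stack: [True]
POP_JUMP_IF_FALSE → pop True; no jump. Stack: []
LOAD_FAST a → push 38. Stack: [38]
LOAD_CONST → push 10. Stack: [38, 10]
BINARY_OP // → 38 // 10 = 3. Stack: [3]
LOAD_FAST a → push 38. Stack: [3, 38]
BINARY_OP + → 3 + 38 = 41. Stack: [41]
STORE_FAST v → v=41. Stack: []
LOAD_FAST v → push 41. Stack: [41]
RETURN_VALUE → return 41.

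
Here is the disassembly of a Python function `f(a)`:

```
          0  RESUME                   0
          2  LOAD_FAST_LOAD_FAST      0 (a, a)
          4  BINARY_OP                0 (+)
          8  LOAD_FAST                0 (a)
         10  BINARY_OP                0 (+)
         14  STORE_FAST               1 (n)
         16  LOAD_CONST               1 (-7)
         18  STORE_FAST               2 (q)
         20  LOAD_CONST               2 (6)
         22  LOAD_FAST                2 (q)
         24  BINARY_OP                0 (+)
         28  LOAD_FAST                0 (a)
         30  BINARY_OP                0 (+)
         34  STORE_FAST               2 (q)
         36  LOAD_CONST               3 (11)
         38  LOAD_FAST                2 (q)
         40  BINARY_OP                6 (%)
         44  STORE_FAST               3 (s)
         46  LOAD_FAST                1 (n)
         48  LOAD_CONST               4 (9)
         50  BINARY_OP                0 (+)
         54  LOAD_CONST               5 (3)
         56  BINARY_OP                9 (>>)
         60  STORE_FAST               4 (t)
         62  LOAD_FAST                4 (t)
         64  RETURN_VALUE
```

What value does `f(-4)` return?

-1

LOAD_FAST_LOAD_FAST a,a → push -4,-4. Stack: [-4, -4]
BINARY_OP + → -4 + -4 = -8. Stack: [-8]
LOAD_FAST a → push -4. Stack: [-8, -4]
BINARY_OP + → -8 + -4 = -12. Stack: [-12]
STORE_FAST n → n=-12. Stack: []
LOAD_CONST → push -7. Stack: [-7]
STORE_FAST q → q=-7. Stack: []
LOAD_CONST → push 6. Stack: [6]
LOAD_FAST q → push -7. Stack: [6, -7]
BINARY_OP + → 6 + -7 = -1. Stack: [-1]
LOAD_FAST a → push -4. Stack: [-1, -4]
BINARY_OP + → -1 + -4 = -5. Stack: [-5]
STORE_FAST q → q=-5. Stack: []
LOAD_CONST → push 11. Stack: [11]
LOAD_FAST q → push -5. Stack: [11, -5]
BINARY_OP % → 11 % -5 = -4. Stack: [-4]
STORE_FAST s → s=-4. Stack: []
LOAD_FAST n → push -12. Stack: [-12]
LOAD_CONST → push 9. Stack: [-12, 9]
BINARY_OP + → -12 + 9 = -3. Stack: [-3]
LOAD_CONST → push 3. Stack: [-3, 3]
BINARY_OP >> → -3 >> 3 = -1. Stack: [-1]
STORE_FAST t → t=-1. Stack: []
LOAD_FAST t → push -1. Stack: [-1]
RETURN_VALUE → return -1.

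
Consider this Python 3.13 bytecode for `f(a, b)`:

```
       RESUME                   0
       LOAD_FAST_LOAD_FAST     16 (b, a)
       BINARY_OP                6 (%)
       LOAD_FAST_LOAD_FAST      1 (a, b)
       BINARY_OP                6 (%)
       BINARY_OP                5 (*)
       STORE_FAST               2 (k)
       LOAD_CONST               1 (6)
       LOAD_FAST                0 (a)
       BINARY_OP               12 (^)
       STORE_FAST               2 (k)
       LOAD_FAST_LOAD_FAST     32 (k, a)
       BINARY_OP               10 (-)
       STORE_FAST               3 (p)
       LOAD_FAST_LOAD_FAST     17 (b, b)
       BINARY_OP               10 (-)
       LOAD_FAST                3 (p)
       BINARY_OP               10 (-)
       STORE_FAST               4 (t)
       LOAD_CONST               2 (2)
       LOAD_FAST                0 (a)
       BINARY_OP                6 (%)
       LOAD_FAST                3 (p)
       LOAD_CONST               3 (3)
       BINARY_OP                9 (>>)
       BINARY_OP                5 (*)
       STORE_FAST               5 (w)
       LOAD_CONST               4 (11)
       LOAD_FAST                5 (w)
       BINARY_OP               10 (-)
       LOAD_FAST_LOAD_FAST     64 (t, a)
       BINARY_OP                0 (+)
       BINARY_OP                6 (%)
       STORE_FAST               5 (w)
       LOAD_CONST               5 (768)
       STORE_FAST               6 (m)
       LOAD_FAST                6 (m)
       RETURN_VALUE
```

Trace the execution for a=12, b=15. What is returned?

768

LOAD_FAST_LOAD_FAST b,a → push 15,12. Stack: [15, 12]
BINARY_OP % → 15 % 12 = 3. Stack: [3]
LOAD_FAST_LOAD_FAST a,b → push 12,15. Stack: [3, 12, 15]
BINARY_OP % → 12 % 15 = 12. Stack: [3, 12]
BINARY_OP * → 3 * 12 = 36. Stack: [36]
STORE_FAST k → k=36. Stack: []
LOAD_CONST → push 6. Stack: [6]
LOAD_FAST a → push 12. Stack: [6, 12]
BINARY_OP ^ → 6 ^ 12 = 10. Stack: [10]
STORE_FAST k → k=10. Stack: []
LOAD_FAST_LOAD_FAST k,a → push 10,12. Stack: [10, 12]
BINARY_OP - → 10 - 12 = -2. Stack: [-2]
STORE_FAST p → p=-2. Stack: []
LOAD_FAST_LOAD_FAST b,b → push 15,15. Stack: [15, 15]
BINARY_OP - → 15 - 15 = 0. Stack: [0]
LOAD_FAST p → push -2. Stack: [0, -2]
BINARY_OP - → 0 - -2 = 2. Stack: [2]
STORE_FAST t → t=2. Stack: []
LOAD_CONST → push 2. Stack: [2]
LOAD_FAST a → push 12. Stack: [2, 12]
BINARY_OP % → 2 % 12 = 2. Stack: [2]
LOAD_FAST p → push -2. Stack: [2, -2]
LOAD_CONST → push 3. Stack: [2, -2, 3]
BINARY_OP >> → -2 >> 3 = -1. Stack: [2, -1]
BINARY_OP * → 2 * -1 = -2. Stack: [-2]
STORE_FAST w → w=-2. Stack: []
LOAD_CONST → push 11. Stack: [11]
LOAD_FAST w → push -2. Stack: [11, -2]
BINARY_OP - → 11 - -2 = 13. Stack: [13]
LOAD_FAST_LOAD_FAST t,a → push 2,12. Stack: [13, 2, 12]
BINARY_OP + → 2 + 12 = 14. Stack: [13, 14]
BINARY_OP % → 13 % 14 = 13. Stack: [13]
STORE_FAST w → w=13. Stack: []
LOAD_CONST → push 768. Stack: [768]
STORE_FAST m → m=768. Stack: []
LOAD_FAST m → push 768. Stack: [768]
RETURN_VALUE → return 768.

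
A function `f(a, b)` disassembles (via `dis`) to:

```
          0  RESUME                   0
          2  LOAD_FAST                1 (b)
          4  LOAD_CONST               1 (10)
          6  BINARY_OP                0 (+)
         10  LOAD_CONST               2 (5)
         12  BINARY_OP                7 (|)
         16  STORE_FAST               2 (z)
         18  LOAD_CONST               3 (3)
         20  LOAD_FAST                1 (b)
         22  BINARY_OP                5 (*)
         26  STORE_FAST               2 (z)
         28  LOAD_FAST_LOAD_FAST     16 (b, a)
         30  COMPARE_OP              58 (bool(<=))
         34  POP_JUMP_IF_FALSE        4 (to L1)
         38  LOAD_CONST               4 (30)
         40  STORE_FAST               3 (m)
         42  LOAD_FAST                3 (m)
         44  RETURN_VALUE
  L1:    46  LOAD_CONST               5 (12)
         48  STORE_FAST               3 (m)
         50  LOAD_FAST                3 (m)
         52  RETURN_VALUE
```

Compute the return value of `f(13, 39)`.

LOAD_FAST b → push 39. Stack: [39]
LOAD_CONST → push 10. Stack: [39, 10]
BINARY_OP + → 39 + 10 = 49. Stack: [49]
LOAD_CONST → push 5. Stack: [49, 5]
BINARY_OP | → 49 | 5 = 53. Stack: [53]
STORE_FAST z → z=53. Stack: []
LOAD_CONST → push 3. Stack: [3]
LOAD_FAST b → push 39. Stack: [3, 39]
BINARY_OP * → 3 * 39 = 117. Stack: [117]
STORE_FAST z → z=117. Stack: []
LOAD_FAST_LOAD_FAST b,a → push 39,13. Stack: [39, 13]
COMPARE_OP bool(<=) → 39 vs 13 = False. Stack: [False]
POP_JUMP_IF_FALSE → pop False; jump. Stack: []
LOAD_CONST → push 12. Stack: [12]
STORE_FAST m → m=12. Stack: []
LOAD_FAST m → push 12. Stack: [12]
RETURN_VALUE → return 12.

12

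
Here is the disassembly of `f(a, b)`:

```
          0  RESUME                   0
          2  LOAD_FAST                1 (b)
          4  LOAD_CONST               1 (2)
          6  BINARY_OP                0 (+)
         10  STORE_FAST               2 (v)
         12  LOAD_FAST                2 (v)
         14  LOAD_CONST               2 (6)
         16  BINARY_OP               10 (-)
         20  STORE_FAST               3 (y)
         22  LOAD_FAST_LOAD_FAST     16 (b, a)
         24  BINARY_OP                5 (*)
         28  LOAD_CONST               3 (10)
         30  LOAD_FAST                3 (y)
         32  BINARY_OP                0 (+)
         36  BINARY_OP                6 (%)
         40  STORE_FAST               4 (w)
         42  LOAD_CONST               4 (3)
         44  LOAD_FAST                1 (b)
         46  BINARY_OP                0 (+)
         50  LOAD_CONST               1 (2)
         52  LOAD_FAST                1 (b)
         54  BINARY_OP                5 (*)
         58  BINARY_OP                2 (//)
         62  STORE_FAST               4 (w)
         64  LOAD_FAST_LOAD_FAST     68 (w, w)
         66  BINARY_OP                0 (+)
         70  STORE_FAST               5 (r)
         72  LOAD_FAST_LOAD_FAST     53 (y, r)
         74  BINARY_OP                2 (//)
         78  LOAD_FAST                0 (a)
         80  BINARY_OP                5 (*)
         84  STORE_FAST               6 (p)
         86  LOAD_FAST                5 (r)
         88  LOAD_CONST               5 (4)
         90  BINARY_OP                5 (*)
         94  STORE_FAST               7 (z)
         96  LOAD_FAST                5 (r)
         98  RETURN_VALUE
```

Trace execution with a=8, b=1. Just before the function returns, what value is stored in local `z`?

16

LOAD_FAST b → push 1. Stack: [1]
LOAD_CONST → push 2. Stack: [1, 2]
BINARY_OP + → 1 + 2 = 3. Stack: [3]
STORE_FAST v → v=3. Stack: []
LOAD_FAST v → push 3. Stack: [3]
LOAD_CONST → push 6. Stack: [3, 6]
BINARY_OP - → 3 - 6 = -3. Stack: [-3]
STORE_FAST y → y=-3. Stack: []
LOAD_FAST_LOAD_FAST b,a → push 1,8. Stack: [1, 8]
BINARY_OP * → 1 * 8 = 8. Stack: [8]
LOAD_CONST → push 10. Stack: [8, 10]
LOAD_FAST y → push -3. Stack: [8, 10, -3]
BINARY_OP + → 10 + -3 = 7. Stack: [8, 7]
BINARY_OP % → 8 % 7 = 1. Stack: [1]
STORE_FAST w → w=1. Stack: []
LOAD_CONST → push 3. Stack: [3]
LOAD_FAST b → push 1. Stack: [3, 1]
BINARY_OP + → 3 + 1 = 4. Stack: [4]
LOAD_CONST → push 2. Stack: [4, 2]
LOAD_FAST b → push 1. Stack: [4, 2, 1]
BINARY_OP * → 2 * 1 = 2. Stack: [4, 2]
BINARY_OP // → 4 // 2 = 2. Stack: [2]
STORE_FAST w → w=2. Stack: []
LOAD_FAST_LOAD_FAST w,w → push 2,2. Stack: [2, 2]
BINARY_OP + → 2 + 2 = 4. Stack: [4]
STORE_FAST r → r=4. Stack: []
LOAD_FAST_LOAD_FAST y,r → push -3,4. Stack: [-3, 4]
BINARY_OP // → -3 // 4 = -1. Stack: [-1]
LOAD_FAST a → push 8. Stack: [-1, 8]
BINARY_OP * → -1 * 8 = -8. Stack: [-8]
STORE_FAST p → p=-8. Stack: []
LOAD_FAST r → push 4. Stack: [4]
LOAD_CONST → push 4. Stack: [4, 4]
BINARY_OP * → 4 * 4 = 16. Stack: [16]
STORE_FAST z → z=16. Stack: []
LOAD_FAST r → push 4. Stack: [4]
RETURN_VALUE → return 4.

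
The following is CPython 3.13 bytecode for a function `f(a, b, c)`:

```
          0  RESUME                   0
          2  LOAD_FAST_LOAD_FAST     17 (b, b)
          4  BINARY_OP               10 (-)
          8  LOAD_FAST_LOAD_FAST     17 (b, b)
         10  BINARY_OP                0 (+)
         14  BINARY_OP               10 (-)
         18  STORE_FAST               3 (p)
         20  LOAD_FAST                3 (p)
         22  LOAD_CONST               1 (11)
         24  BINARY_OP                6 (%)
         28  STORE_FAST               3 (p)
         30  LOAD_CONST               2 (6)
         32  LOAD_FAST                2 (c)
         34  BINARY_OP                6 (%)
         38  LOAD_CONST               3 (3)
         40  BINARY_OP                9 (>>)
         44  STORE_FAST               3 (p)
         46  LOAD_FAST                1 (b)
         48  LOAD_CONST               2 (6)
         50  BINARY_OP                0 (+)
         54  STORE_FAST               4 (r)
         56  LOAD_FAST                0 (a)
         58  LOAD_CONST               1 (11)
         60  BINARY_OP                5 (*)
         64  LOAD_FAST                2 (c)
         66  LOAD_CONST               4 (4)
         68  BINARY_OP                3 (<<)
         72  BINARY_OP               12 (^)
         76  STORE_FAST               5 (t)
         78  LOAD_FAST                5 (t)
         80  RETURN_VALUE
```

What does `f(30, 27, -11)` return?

-486

LOAD_FAST_LOAD_FAST b,b → push 27,27. Stack: [27, 27]
BINARY_OP - → 27 - 27 = 0. Stack: [0]
LOAD_FAST_LOAD_FAST b,b → push 27,27. Stack: [0, 27, 27]
BINARY_OP + → 27 + 27 = 54. Stack: [0, 54]
BINARY_OP - → 0 - 54 = -54. Stack: [-54]
STORE_FAST p → p=-54. Stack: []
LOAD_FAST p → push -54. Stack: [-54]
LOAD_CONST → push 11. Stack: [-54, 11]
BINARY_OP % → -54 % 11 = 1. Stack: [1]
STORE_FAST p → p=1. Stack: []
LOAD_CONST → push 6. Stack: [6]
LOAD_FAST c → push -11. Stack: [6, -11]
BINARY_OP % → 6 % -11 = -5. Stack: [-5]
LOAD_CONST → push 3. Stack: [-5, 3]
BINARY_OP >> → -5 >> 3 = -1. Stack: [-1]
STORE_FAST p → p=-1. Stack: []
LOAD_FAST b → push 27. Stack: [27]
LOAD_CONST → push 6. Stack: [27, 6]
BINARY_OP + → 27 + 6 = 33. Stack: [33]
STORE_FAST r → r=33. Stack: []
LOAD_FAST a → push 30. Stack: [30]
LOAD_CONST → push 11. Stack: [30, 11]
BINARY_OP * → 30 * 11 = 330. Stack: [330]
LOAD_FAST c → push -11. Stack: [330, -11]
LOAD_CONST → push 4. Stack: [330, -11, 4]
BINARY_OP << → -11 << 4 = -176. Stack: [330, -176]
BINARY_OP ^ → 330 ^ -176 = -486. Stack: [-486]
STORE_FAST t → t=-486. Stack: []
LOAD_FAST t → push -486. Stack: [-486]
RETURN_VALUE → return -486.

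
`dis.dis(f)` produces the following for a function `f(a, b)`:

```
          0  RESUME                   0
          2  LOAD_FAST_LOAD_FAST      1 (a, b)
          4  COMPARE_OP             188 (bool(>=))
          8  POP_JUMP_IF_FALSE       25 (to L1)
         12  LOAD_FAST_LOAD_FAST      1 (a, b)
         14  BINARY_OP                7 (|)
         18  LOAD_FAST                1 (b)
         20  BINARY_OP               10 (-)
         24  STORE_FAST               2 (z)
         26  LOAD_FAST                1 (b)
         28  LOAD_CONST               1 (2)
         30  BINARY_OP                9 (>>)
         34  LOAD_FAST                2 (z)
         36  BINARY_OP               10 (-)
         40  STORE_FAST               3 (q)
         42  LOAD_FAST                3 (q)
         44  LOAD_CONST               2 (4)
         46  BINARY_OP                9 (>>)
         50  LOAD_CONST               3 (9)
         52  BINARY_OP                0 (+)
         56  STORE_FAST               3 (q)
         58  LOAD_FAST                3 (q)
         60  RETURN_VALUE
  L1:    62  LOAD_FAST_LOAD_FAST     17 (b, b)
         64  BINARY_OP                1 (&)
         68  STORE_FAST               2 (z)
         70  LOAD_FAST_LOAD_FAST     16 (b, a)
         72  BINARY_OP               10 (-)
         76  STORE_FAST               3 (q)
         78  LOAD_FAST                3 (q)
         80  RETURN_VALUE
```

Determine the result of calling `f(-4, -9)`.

LOAD_FAST_LOAD_FAST a,b → push -4,-9. Stack: [-4, -9]
COMPARE_OP bool(>=) → -4 vs -9 = True. Stack: [True]
POP_JUMP_IF_FALSE → pop True; no jump. Stack: []
LOAD_FAST_LOAD_FAST a,b → push -4,-9. Stack: [-4, -9]
BINARY_OP | → -4 | -9 = -1. Stack: [-1]
LOAD_FAST b → push -9. Stack: [-1, -9]
BINARY_OP - → -1 - -9 = 8. Stack: [8]
STORE_FAST z → z=8. Stack: []
LOAD_FAST b → push -9. Stack: [-9]
LOAD_CONST → push 2. Stack: [-9, 2]
BINARY_OP >> → -9 >> 2 = -3. Stack: [-3]
LOAD_FAST z → push 8. Stack: [-3, 8]
BINARY_OP - → -3 - 8 = -11. Stack: [-11]
STORE_FAST q → q=-11. Stack: []
LOAD_FAST q → push -11. Stack: [-11]
LOAD_CONST → push 4. Stack: [-11, 4]
BINARY_OP >> → -11 >> 4 = -1. Stack: [-1]
LOAD_CONST → push 9. Stack: [-1, 9]
BINARY_OP + → -1 + 9 = 8. Stack: [8]
STORE_FAST q → q=8. Stack: []
LOAD_FAST q → push 8. Stack: [8]
RETURN_VALUE → return 8.

8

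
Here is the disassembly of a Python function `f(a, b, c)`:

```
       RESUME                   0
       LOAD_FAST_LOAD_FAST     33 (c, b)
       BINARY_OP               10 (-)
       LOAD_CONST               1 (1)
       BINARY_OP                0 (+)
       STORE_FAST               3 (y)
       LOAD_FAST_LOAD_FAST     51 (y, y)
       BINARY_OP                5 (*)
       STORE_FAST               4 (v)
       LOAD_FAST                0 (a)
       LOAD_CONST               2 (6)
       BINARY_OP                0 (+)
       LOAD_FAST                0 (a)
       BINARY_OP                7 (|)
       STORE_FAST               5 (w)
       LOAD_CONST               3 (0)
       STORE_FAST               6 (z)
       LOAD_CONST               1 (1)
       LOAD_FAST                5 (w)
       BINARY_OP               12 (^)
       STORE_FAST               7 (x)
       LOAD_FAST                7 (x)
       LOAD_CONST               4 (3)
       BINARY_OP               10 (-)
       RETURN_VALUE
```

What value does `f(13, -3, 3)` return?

LOAD_FAST_LOAD_FAST c,b → push 3,-3. Stack: [3, -3]
BINARY_OP - → 3 - -3 = 6. Stack: [6]
LOAD_CONST → push 1. Stack: [6, 1]
BINARY_OP + → 6 + 1 = 7. Stack: [7]
STORE_FAST y → y=7. Stack: []
LOAD_FAST_LOAD_FAST y,y → push 7,7. Stack: [7, 7]
BINARY_OP * → 7 * 7 = 49. Stack: [49]
STORE_FAST v → v=49. Stack: []
LOAD_FAST a → push 13. Stack: [13]
LOAD_CONST → push 6. Stack: [13, 6]
BINARY_OP + → 13 + 6 = 19. Stack: [19]
LOAD_FAST a → push 13. Stack: [19, 13]
BINARY_OP | → 19 | 13 = 31. Stack: [31]
STORE_FAST w → w=31. Stack: []
LOAD_CONST → push 0. Stack: [0]
STORE_FAST z → z=0. Stack: []
LOAD_CONST → push 1. Stack: [1]
LOAD_FAST w → push 31. Stack: [1, 31]
BINARY_OP ^ → 1 ^ 31 = 30. Stack: [30]
STORE_FAST x → x=30. Stack: []
LOAD_FAST x → push 30. Stack: [30]
LOAD_CONST → push 3. Stack: [30, 3]
BINARY_OP - → 30 - 3 = 27. Stack: [27]
RETURN_VALUE → return 27.

27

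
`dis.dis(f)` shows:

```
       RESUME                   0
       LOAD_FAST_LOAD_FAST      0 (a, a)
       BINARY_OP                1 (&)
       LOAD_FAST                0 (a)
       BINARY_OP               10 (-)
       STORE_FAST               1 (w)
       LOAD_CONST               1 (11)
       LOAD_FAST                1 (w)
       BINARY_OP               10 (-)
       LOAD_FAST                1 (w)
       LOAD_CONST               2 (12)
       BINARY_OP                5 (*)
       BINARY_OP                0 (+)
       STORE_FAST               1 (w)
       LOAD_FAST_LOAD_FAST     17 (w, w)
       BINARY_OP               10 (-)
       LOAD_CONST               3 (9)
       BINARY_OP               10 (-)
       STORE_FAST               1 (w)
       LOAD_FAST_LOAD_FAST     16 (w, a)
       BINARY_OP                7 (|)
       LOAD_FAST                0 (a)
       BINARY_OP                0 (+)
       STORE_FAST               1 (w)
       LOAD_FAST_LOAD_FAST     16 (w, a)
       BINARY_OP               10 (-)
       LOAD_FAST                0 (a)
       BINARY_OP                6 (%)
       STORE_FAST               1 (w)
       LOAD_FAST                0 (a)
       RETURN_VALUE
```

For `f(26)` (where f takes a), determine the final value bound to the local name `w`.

LOAD_FAST_LOAD_FAST a,a → push 26,26. Stack: [26, 26]
BINARY_OP & → 26 & 26 = 26. Stack: [26]
LOAD_FAST a → push 26. Stack: [26, 26]
BINARY_OP - → 26 - 26 = 0. Stack: [0]
STORE_FAST w → w=0. Stack: []
LOAD_CONST → push 11. Stack: [11]
LOAD_FAST w → push 0. Stack: [11, 0]
BINARY_OP - → 11 - 0 = 11. Stack: [11]
LOAD_FAST w → push 0. Stack: [11, 0]
LOAD_CONST → push 12. Stack: [11, 0, 12]
BINARY_OP * → 0 * 12 = 0. Stack: [11, 0]
BINARY_OP + → 11 + 0 = 11. Stack: [11]
STORE_FAST w → w=11. Stack: []
LOAD_FAST_LOAD_FAST w,w → push 11,11. Stack: [11, 11]
BINARY_OP - → 11 - 11 = 0. Stack: [0]
LOAD_CONST → push 9. Stack: [0, 9]
BINARY_OP - → 0 - 9 = -9. Stack: [-9]
STORE_FAST w → w=-9. Stack: []
LOAD_FAST_LOAD_FAST w,a → push -9,26. Stack: [-9, 26]
BINARY_OP | → -9 | 26 = -1. Stack: [-1]
LOAD_FAST a → push 26. Stack: [-1, 26]
BINARY_OP + → -1 + 26 = 25. Stack: [25]
STORE_FAST w → w=25. Stack: []
LOAD_FAST_LOAD_FAST w,a → push 25,26. Stack: [25, 26]
BINARY_OP - → 25 - 26 = -1. Stack: [-1]
LOAD_FAST a → push 26. Stack: [-1, 26]
BINARY_OP % → -1 % 26 = 25. Stack: [25]
STORE_FAST w → w=25. Stack: []
LOAD_FAST a → push 26. Stack: [26]
RETURN_VALUE → return 26.

25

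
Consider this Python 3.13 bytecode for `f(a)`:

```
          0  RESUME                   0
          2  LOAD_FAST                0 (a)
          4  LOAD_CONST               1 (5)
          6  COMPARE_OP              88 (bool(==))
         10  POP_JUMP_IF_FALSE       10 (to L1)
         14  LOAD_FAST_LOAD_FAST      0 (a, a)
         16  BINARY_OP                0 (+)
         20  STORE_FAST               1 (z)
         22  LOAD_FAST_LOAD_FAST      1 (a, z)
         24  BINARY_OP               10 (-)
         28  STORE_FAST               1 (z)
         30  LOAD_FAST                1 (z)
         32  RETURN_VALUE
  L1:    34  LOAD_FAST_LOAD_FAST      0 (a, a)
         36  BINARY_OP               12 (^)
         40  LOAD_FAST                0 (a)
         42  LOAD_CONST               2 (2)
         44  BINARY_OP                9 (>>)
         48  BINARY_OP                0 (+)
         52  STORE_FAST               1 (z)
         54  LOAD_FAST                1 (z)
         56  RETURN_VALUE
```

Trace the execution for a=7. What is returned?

1

LOAD_FAST a → push 7. Stack: [7]
LOAD_CONST → push 5. Stack: [7, 5]
COMPARE_OP bool(==) → 7 vs 5 = False. Stack: [False]
POP_JUMP_IF_FALSE → pop False; jump. Stack: []
LOAD_FAST_LOAD_FAST a,a → push 7,7. Stack: [7, 7]
BINARY_OP ^ → 7 ^ 7 = 0. Stack: [0]
LOAD_FAST a → push 7. Stack: [0, 7]
LOAD_CONST → push 2. Stack: [0, 7, 2]
BINARY_OP >> → 7 >> 2 = 1. Stack: [0, 1]
BINARY_OP + → 0 + 1 = 1. Stack: [1]
STORE_FAST z → z=1. Stack: []
LOAD_FAST z → push 1. Stack: [1]
RETURN_VALUE → return 1.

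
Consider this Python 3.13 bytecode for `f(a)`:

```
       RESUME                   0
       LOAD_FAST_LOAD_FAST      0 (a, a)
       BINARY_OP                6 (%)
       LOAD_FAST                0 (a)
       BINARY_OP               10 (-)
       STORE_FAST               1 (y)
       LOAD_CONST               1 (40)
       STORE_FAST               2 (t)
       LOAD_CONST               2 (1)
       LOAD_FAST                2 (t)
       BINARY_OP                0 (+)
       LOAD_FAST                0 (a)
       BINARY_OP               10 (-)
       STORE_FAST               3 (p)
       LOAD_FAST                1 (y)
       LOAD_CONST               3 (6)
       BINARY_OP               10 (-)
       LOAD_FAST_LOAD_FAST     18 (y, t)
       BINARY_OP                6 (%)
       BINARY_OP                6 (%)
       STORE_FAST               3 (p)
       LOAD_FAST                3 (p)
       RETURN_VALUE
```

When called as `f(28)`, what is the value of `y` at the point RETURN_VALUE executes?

LOAD_FAST_LOAD_FAST a,a → push 28,28. Stack: [28, 28]
BINARY_OP % → 28 % 28 = 0. Stack: [0]
LOAD_FAST a → push 28. Stack: [0, 28]
BINARY_OP - → 0 - 28 = -28. Stack: [-28]
STORE_FAST y → y=-28. Stack: []
LOAD_CONST → push 40. Stack: [40]
STORE_FAST t → t=40. Stack: []
LOAD_CONST → push 1. Stack: [1]
LOAD_FAST t → push 40. Stack: [1, 40]
BINARY_OP + → 1 + 40 = 41. Stack: [41]
LOAD_FAST a → push 28. Stack: [41, 28]
BINARY_OP - → 41 - 28 = 13. Stack: [13]
STORE_FAST p → p=13. Stack: []
LOAD_FAST y → push -28. Stack: [-28]
LOAD_CONST → push 6. Stack: [-28, 6]
BINARY_OP - → -28 - 6 = -34. Stack: [-34]
LOAD_FAST_LOAD_FAST y,t → push -28,40. Stack: [-34, -28, 40]
BINARY_OP % → -28 % 40 = 12. Stack: [-34, 12]
BINARY_OP % → -34 % 12 = 2. Stack: [2]
STORE_FAST p → p=2. Stack: []
LOAD_FAST p → push 2. Stack: [2]
RETURN_VALUE → return 2.

-28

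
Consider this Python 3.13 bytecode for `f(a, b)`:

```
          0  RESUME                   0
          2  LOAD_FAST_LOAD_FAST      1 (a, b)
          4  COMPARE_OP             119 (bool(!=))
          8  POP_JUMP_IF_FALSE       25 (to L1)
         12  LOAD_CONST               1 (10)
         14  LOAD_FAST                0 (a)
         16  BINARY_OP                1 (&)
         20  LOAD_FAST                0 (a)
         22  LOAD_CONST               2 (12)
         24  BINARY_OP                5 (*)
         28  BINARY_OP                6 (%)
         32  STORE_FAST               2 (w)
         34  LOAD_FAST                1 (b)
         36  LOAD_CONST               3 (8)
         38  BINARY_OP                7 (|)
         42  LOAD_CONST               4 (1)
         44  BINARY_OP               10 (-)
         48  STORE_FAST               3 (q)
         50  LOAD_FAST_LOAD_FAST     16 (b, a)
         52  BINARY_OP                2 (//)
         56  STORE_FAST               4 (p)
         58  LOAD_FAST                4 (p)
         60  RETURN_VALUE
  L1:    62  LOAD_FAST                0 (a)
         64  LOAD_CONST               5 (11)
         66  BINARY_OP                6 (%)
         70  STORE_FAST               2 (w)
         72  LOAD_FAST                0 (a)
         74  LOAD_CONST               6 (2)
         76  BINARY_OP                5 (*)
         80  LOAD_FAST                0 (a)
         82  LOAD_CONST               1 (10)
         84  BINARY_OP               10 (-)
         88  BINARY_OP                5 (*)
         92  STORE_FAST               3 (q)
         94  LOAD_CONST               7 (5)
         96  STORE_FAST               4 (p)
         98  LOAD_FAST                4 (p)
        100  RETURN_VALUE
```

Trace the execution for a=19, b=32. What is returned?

LOAD_FAST_LOAD_FAST a,b → push 19,32. Stack: [19, 32]
COMPARE_OP bool(!=) → 19 vs 32 = True. Stack: [True]
POP_JUMP_IF_FALSE → pop True; no jump. Stack: []
LOAD_CONST → push 10. Stack: [10]
LOAD_FAST a → push 19. Stack: [10, 19]
BINARY_OP & → 10 & 19 = 2. Stack: [2]
LOAD_FAST a → push 19. Stack: [2, 19]
LOAD_CONST → push 12. Stack: [2, 19, 12]
BINARY_OP * → 19 * 12 = 228. Stack: [2, 228]
BINARY_OP % → 2 % 228 = 2. Stack: [2]
STORE_FAST w → w=2. Stack: []
LOAD_FAST b → push 32. Stack: [32]
LOAD_CONST → push 8. Stack: [32, 8]
BINARY_OP | → 32 | 8 = 40. Stack: [40]
LOAD_CONST → push 1. Stack: [40, 1]
BINARY_OP - → 40 - 1 = 39. Stack: [39]
STORE_FAST q → q=39. Stack: []
LOAD_FAST_LOAD_FAST b,a → push 32,19. Stack: [32, 19]
BINARY_OP // → 32 // 19 = 1. Stack: [1]
STORE_FAST p → p=1. Stack: []
LOAD_FAST p → push 1. Stack: [1]
RETURN_VALUE → return 1.

1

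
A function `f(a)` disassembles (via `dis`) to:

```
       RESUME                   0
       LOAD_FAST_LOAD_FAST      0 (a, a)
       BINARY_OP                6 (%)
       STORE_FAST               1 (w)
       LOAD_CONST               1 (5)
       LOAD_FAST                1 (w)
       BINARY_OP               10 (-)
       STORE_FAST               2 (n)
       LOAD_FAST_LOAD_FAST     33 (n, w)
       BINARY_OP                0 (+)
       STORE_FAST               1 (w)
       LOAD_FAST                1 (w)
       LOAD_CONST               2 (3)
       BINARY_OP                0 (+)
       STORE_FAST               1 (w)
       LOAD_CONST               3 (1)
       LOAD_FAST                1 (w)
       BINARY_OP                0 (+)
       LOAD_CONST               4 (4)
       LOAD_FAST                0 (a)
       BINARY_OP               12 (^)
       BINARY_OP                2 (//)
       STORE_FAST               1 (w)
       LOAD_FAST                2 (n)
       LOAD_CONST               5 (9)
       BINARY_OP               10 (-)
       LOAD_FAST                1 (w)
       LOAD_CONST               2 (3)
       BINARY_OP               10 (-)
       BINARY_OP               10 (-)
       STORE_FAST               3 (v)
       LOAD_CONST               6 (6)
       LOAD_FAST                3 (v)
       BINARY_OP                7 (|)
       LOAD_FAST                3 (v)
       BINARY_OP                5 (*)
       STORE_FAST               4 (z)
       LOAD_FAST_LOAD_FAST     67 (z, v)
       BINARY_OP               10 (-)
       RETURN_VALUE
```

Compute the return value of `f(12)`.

6

LOAD_FAST_LOAD_FAST a,a → push 12,12. Stack: [12, 12]
BINARY_OP % → 12 % 12 = 0. Stack: [0]
STORE_FAST w → w=0. Stack: []
LOAD_CONST → push 5. Stack: [5]
LOAD_FAST w → push 0. Stack: [5, 0]
BINARY_OP - → 5 - 0 = 5. Stack: [5]
STORE_FAST n → n=5. Stack: []
LOAD_FAST_LOAD_FAST n,w → push 5,0. Stack: [5, 0]
BINARY_OP + → 5 + 0 = 5. Stack: [5]
STORE_FAST w → w=5. Stack: []
LOAD_FAST w → push 5. Stack: [5]
LOAD_CONST → push 3. Stack: [5, 3]
BINARY_OP + → 5 + 3 = 8. Stack: [8]
STORE_FAST w → w=8. Stack: []
LOAD_CONST → push 1. Stack: [1]
LOAD_FAST w → push 8. Stack: [1, 8]
BINARY_OP + → 1 + 8 = 9. Stack: [9]
LOAD_CONST → push 4. Stack: [9, 4]
LOAD_FAST a → push 12. Stack: [9, 4, 12]
BINARY_OP ^ → 4 ^ 12 = 8. Stack: [9, 8]
BINARY_OP // → 9 // 8 = 1. Stack: [1]
STORE_FAST w → w=1. Stack: []
LOAD_FAST n → push 5. Stack: [5]
LOAD_CONST → push 9. Stack: [5, 9]
BINARY_OP - → 5 - 9 = -4. Stack: [-4]
LOAD_FAST w → push 1. Stack: [-4, 1]
LOAD_CONST → push 3. Stack: [-4, 1, 3]
BINARY_OP - → 1 - 3 = -2. Stack: [-4, -2]
BINARY_OP - → -4 - -2 = -2. Stack: [-2]
STORE_FAST v → v=-2. Stack: []
LOAD_CONST → push 6. Stack: [6]
LOAD_FAST v → push -2. Stack: [6, -2]
BINARY_OP | → 6 | -2 = -2. Stack: [-2]
LOAD_FAST v → push -2. Stack: [-2, -2]
BINARY_OP * → -2 * -2 = 4. Stack: [4]
STORE_FAST z → z=4. Stack: []
LOAD_FAST_LOAD_FAST z,v → push 4,-2. Stack: [4, -2]
BINARY_OP - → 4 - -2 = 6. Stack: [6]
RETURN_VALUE → return 6.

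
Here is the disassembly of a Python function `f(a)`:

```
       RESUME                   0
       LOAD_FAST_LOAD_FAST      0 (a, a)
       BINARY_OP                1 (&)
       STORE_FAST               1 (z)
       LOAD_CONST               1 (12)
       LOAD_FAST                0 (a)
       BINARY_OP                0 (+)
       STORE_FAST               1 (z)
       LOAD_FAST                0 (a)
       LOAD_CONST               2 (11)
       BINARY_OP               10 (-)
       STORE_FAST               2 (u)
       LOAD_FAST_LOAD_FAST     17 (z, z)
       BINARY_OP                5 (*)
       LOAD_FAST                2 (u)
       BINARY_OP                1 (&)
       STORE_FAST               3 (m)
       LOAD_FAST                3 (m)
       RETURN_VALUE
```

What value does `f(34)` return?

LOAD_FAST_LOAD_FAST a,a → push 34,34. Stack: [34, 34]
BINARY_OP & → 34 & 34 = 34. Stack: [34]
STORE_FAST z → z=34. Stack: []
LOAD_CONST → push 12. Stack: [12]
LOAD_FAST a → push 34. Stack: [12, 34]
BINARY_OP + → 12 + 34 = 46. Stack: [46]
STORE_FAST z → z=46. Stack: []
LOAD_FAST a → push 34. Stack: [34]
LOAD_CONST → push 11. Stack: [34, 11]
BINARY_OP - → 34 - 11 = 23. Stack: [23]
STORE_FAST u → u=23. Stack: []
LOAD_FAST_LOAD_FAST z,z → push 46,46. Stack: [46, 46]
BINARY_OP * → 46 * 46 = 2116. Stack: [2116]
LOAD_FAST u → push 23. Stack: [2116, 23]
BINARY_OP & → 2116 & 23 = 4. Stack: [4]
STORE_FAST m → m=4. Stack: []
LOAD_FAST m → push 4. Stack: [4]
RETURN_VALUE → return 4.

4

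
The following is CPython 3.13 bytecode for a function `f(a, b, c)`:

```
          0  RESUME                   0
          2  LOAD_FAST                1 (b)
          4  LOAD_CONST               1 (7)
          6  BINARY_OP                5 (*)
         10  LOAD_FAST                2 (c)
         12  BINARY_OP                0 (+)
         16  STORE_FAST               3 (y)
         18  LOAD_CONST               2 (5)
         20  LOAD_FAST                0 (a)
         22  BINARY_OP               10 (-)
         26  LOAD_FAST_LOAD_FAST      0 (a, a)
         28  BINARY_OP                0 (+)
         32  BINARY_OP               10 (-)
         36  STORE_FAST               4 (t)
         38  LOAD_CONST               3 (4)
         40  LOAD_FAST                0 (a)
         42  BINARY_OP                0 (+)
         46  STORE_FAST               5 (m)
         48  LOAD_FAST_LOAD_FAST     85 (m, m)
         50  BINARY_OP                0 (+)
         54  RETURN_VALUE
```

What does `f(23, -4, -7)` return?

LOAD_FAST b → push -4. Stack: [-4]
LOAD_CONST → push 7. Stack: [-4, 7]
BINARY_OP * → -4 * 7 = -28. Stack: [-28]
LOAD_FAST c → push -7. Stack: [-28, -7]
BINARY_OP + → -28 + -7 = -35. Stack: [-35]
STORE_FAST y → y=-35. Stack: []
LOAD_CONST → push 5. Stack: [5]
LOAD_FAST a → push 23. Stack: [5, 23]
BINARY_OP - → 5 - 23 = -18. Stack: [-18]
LOAD_FAST_LOAD_FAST a,a → push 23,23. Stack: [-18, 23, 23]
BINARY_OP + → 23 + 23 = 46. Stack: [-18, 46]
BINARY_OP - → -18 - 46 = -64. Stack: [-64]
STORE_FAST t → t=-64. Stack: []
LOAD_CONST → push 4. Stack: [4]
LOAD_FAST a → push 23. Stack: [4, 23]
BINARY_OP + → 4 + 23 = 27. Stack: [27]
STORE_FAST m → m=27. Stack: []
LOAD_FAST_LOAD_FAST m,m → push 27,27. Stack: [27, 27]
BINARY_OP + → 27 + 27 = 54. Stack: [54]
RETURN_VALUE → return 54.

54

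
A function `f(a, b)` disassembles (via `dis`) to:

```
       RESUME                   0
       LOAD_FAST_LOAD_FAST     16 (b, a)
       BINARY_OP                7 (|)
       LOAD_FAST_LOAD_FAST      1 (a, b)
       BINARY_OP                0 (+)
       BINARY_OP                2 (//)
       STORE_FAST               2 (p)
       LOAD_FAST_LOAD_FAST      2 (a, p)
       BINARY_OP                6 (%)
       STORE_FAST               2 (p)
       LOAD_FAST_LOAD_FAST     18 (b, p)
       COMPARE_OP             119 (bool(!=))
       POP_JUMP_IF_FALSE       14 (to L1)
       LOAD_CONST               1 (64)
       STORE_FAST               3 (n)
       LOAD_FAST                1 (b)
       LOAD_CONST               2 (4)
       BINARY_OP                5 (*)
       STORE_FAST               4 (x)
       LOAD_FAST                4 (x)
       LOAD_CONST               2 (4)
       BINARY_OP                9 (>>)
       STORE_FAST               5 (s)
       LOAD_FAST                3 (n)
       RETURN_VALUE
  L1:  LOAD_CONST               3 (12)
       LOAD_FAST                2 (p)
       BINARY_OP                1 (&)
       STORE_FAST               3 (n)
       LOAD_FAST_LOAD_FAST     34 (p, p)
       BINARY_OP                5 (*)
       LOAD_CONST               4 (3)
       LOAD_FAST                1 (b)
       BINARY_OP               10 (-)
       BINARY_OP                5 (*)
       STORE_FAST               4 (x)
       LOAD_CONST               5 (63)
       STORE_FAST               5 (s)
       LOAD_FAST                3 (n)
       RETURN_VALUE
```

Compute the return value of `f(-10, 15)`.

64

LOAD_FAST_LOAD_FAST b,a → push 15,-10. Stack: [15, -10]
BINARY_OP | → 15 | -10 = -1. Stack: [-1]
LOAD_FAST_LOAD_FAST a,b → push -10,15. Stack: [-1, -10, 15]
BINARY_OP + → -10 + 15 = 5. Stack: [-1, 5]
BINARY_OP // → -1 // 5 = -1. Stack: [-1]
STORE_FAST p → p=-1. Stack: []
LOAD_FAST_LOAD_FAST a,p → push -10,-1. Stack: [-10, -1]
BINARY_OP % → -10 % -1 = 0. Stack: [0]
STORE_FAST p → p=0. Stack: []
LOAD_FAST_LOAD_FAST b,p → push 15,0. Stack: [15, 0]
COMPARE_OP bool(!=) → 15 vs 0 = True. Stack: [True]
POP_JUMP_IF_FALSE → pop True; no jump. Stack: []
LOAD_CONST → push 64. Stack: [64]
STORE_FAST n → n=64. Stack: []
LOAD_FAST b → push 15. Stack: [15]
LOAD_CONST → push 4. Stack: [15, 4]
BINARY_OP * → 15 * 4 = 60. Stack: [60]
STORE_FAST x → x=60. Stack: []
LOAD_FAST x → push 60. Stack: [60]
LOAD_CONST → push 4. Stack: [60, 4]
BINARY_OP >> → 60 >> 4 = 3. Stack: [3]
STORE_FAST s → s=3. Stack: []
LOAD_FAST n → push 64. Stack: [64]
RETURN_VALUE → return 64.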